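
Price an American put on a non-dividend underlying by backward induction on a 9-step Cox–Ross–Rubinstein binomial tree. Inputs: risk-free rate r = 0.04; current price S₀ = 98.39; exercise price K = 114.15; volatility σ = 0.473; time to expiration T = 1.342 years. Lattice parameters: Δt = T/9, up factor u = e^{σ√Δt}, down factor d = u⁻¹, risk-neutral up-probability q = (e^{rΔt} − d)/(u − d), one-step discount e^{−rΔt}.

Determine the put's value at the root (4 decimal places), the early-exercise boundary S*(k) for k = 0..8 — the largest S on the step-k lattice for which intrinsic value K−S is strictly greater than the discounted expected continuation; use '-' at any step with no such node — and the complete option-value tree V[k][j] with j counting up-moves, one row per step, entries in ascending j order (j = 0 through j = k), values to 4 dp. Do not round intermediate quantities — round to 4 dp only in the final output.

price = 28.3387
boundary = - - - 56.8828 47.3869 56.8828 68.2817 81.9649 68.2817
tree:
28.3387
36.9456 19.0224
46.7433 26.4000 10.9698
57.2672 35.5056 16.4982 4.8938
66.7631 46.0414 24.1118 8.1481 1.2972
74.6739 57.2672 34.0058 13.2946 2.4657 0.0000
81.2640 66.7631 45.8683 21.1013 4.6867 0.0000 0.0000
86.7539 74.6739 57.2672 32.1851 8.9083 0.0000 0.0000 0.0000
91.3274 81.2640 66.7631 45.8683 16.9327 0.0000 0.0000 0.0000 0.0000
95.1374 86.7539 74.6739 57.2672 32.1851 0.0000 0.0000 0.0000 0.0000 0.0000

Δt=0.14911  u=1.20039  d=0.83306  q=0.47075  discount=0.99405
step 9 (expiry): payoffs max(K−S,0) = 95.1374 86.7539 74.6739 57.2672 32.1851 0.0000 0.0000 0.0000 0.0000 0.0000
step 8: (k=8,j=0): S=22.8226, (K−S)⁺=91.3274, hold=90.6486 ⇒ V=91.3274 exercise | (k=8,j=1): S=32.8860, (K−S)⁺=81.2640, hold=80.5852 ⇒ V=81.2640 exercise | (k=8,j=2): S=47.3869, (K−S)⁺=66.7631, hold=66.0843 ⇒ V=66.7631 exercise | (k=8,j=3): S=68.2817, (K−S)⁺=45.8683, hold=45.1895 ⇒ V=45.8683 exercise | (k=8,j=4): S=98.3900, (K−S)⁺=15.7600, hold=16.9327 ⇒ V=16.9327 continue | (k=8,j=5): S=141.7743, (K−S)⁺=0.0000, hold=0.0000 ⇒ V=0.0000 continue | (k=8,j=6): S=204.2885, (K−S)⁺=0.0000, hold=0.0000 ⇒ V=0.0000 continue | (k=8,j=7): S=294.3679, (K−S)⁺=0.0000, hold=0.0000 ⇒ V=0.0000 continue | (k=8,j=8): S=424.1670, (K−S)⁺=0.0000, hold=0.0000 ⇒ V=0.0000 continue  boundary S*=68.2817
step 7: (k=7,j=0): S=27.3961, (K−S)⁺=86.7539, hold=86.0751 ⇒ V=86.7539 exercise | (k=7,j=1): S=39.4761, (K−S)⁺=74.6739, hold=73.9950 ⇒ V=74.6739 exercise | (k=7,j=2): S=56.8828, (K−S)⁺=57.2672, hold=56.5883 ⇒ V=57.2672 exercise | (k=7,j=3): S=81.9649, (K−S)⁺=32.1851, hold=32.0551 ⇒ V=32.1851 exercise | (k=7,j=4): S=118.1066, (K−S)⁺=0.0000, hold=8.9083 ⇒ V=8.9083 continue | (k=7,j=5): S=170.1848, (K−S)⁺=0.0000, hold=0.0000 ⇒ V=0.0000 continue | (k=7,j=6): S=245.2264, (K−S)⁺=0.0000, hold=0.0000 ⇒ V=0.0000 continue | (k=7,j=7): S=353.3570, (K−S)⁺=0.0000, hold=0.0000 ⇒ V=0.0000 continue  boundary S*=81.9649
step 6: (k=6,j=0): S=32.8860, (K−S)⁺=81.2640, hold=80.5852 ⇒ V=81.2640 exercise | (k=6,j=1): S=47.3869, (K−S)⁺=66.7631, hold=66.0843 ⇒ V=66.7631 exercise | (k=6,j=2): S=68.2817, (K−S)⁺=45.8683, hold=45.1895 ⇒ V=45.8683 exercise | (k=6,j=3): S=98.3900, (K−S)⁺=15.7600, hold=21.1013 ⇒ V=21.1013 continue | (k=6,j=4): S=141.7743, (K−S)⁺=0.0000, hold=4.6867 ⇒ V=4.6867 continue | (k=6,j=5): S=204.2885, (K−S)⁺=0.0000, hold=0.0000 ⇒ V=0.0000 continue | (k=6,j=6): S=294.3679, (K−S)⁺=0.0000, hold=0.0000 ⇒ V=0.0000 continue  boundary S*=68.2817
step 5: (k=5,j=0): S=39.4761, (K−S)⁺=74.6739, hold=73.9950 ⇒ V=74.6739 exercise | (k=5,j=1): S=56.8828, (K−S)⁺=57.2672, hold=56.5883 ⇒ V=57.2672 exercise | (k=5,j=2): S=81.9649, (K−S)⁺=32.1851, hold=34.0058 ⇒ V=34.0058 continue | (k=5,j=3): S=118.1066, (K−S)⁺=0.0000, hold=13.2946 ⇒ V=13.2946 continue | (k=5,j=4): S=170.1848, (K−S)⁺=0.0000, hold=2.4657 ⇒ V=2.4657 continue | (k=5,j=5): S=245.2264, (K−S)⁺=0.0000, hold=0.0000 ⇒ V=0.0000 continue  boundary S*=56.8828
step 4: (k=4,j=0): S=47.3869, (K−S)⁺=66.7631, hold=66.0843 ⇒ V=66.7631 exercise | (k=4,j=1): S=68.2817, (K−S)⁺=45.8683, hold=46.0414 ⇒ V=46.0414 continue | (k=4,j=2): S=98.3900, (K−S)⁺=15.7600, hold=24.1118 ⇒ V=24.1118 continue | (k=4,j=3): S=141.7743, (K−S)⁺=0.0000, hold=8.1481 ⇒ V=8.1481 continue | (k=4,j=4): S=204.2885, (K−S)⁺=0.0000, hold=1.2972 ⇒ V=1.2972 continue  boundary S*=47.3869
step 3: (k=3,j=0): S=56.8828, (K−S)⁺=57.2672, hold=56.6694 ⇒ V=57.2672 exercise | (k=3,j=1): S=81.9649, (K−S)⁺=32.1851, hold=35.5056 ⇒ V=35.5056 continue | (k=3,j=2): S=118.1066, (K−S)⁺=0.0000, hold=16.4982 ⇒ V=16.4982 continue | (k=3,j=3): S=170.1848, (K−S)⁺=0.0000, hold=4.8938 ⇒ V=4.8938 continue  boundary S*=56.8828
step 2: (k=2,j=0): S=68.2817, (K−S)⁺=45.8683, hold=46.7433 ⇒ V=46.7433 continue | (k=2,j=1): S=98.3900, (K−S)⁺=15.7600, hold=26.4000 ⇒ V=26.4000 continue | (k=2,j=2): S=141.7743, (K−S)⁺=0.0000, hold=10.9698 ⇒ V=10.9698 continue  boundary S*=-
step 1: (k=1,j=0): S=81.9649, (K−S)⁺=32.1851, hold=36.9456 ⇒ V=36.9456 continue | (k=1,j=1): S=118.1066, (K−S)⁺=0.0000, hold=19.0224 ⇒ V=19.0224 continue  boundary S*=-
step 0: (k=0,j=0): S=98.3900, (K−S)⁺=15.7600, hold=28.3387 ⇒ V=28.3387 continue  boundary S*=-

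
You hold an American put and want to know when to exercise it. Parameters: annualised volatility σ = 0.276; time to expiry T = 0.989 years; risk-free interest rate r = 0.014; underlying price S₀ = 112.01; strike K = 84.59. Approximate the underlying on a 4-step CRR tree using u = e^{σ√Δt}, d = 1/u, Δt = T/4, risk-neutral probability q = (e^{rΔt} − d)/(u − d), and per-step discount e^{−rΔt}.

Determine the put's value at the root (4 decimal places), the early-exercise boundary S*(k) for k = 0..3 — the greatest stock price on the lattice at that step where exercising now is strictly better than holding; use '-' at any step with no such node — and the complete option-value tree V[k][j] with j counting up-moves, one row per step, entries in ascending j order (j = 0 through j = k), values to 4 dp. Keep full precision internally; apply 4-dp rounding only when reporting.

price = 1.4586
boundary = - - - 74.2080
tree:
1.4586
2.8058 0.0000
5.3972 0.0000 0.0000
10.3820 0.0000 0.0000 0.0000
19.8983 0.0000 0.0000 0.0000 0.0000

Δt=0.24725  u=1.14710  d=0.87176  q=0.47834  discount=0.99654
step 4 (expiry): payoffs max(K−S,0) = 19.8983 0.0000 0.0000 0.0000 0.0000
step 3: (k=3,j=0): S=74.2080, (K−S)⁺=10.3820, hold=10.3443 ⇒ V=10.3820 exercise | (k=3,j=1): S=97.6461, (K−S)⁺=0.0000, hold=0.0000 ⇒ V=0.0000 continue | (k=3,j=2): S=128.4869, (K−S)⁺=0.0000, hold=0.0000 ⇒ V=0.0000 continue | (k=3,j=3): S=169.0687, (K−S)⁺=0.0000, hold=0.0000 ⇒ V=0.0000 continue  boundary S*=74.2080
step 2: (k=2,j=0): S=85.1241, (K−S)⁺=0.0000, hold=5.3972 ⇒ V=5.3972 continue | (k=2,j=1): S=112.0100, (K−S)⁺=0.0000, hold=0.0000 ⇒ V=0.0000 continue | (k=2,j=2): S=147.3876, (K−S)⁺=0.0000, hold=0.0000 ⇒ V=0.0000 continue  boundary S*=-
step 1: (k=1,j=0): S=97.6461, (K−S)⁺=0.0000, hold=2.8058 ⇒ V=2.8058 continue | (k=1,j=1): S=128.4869, (K−S)⁺=0.0000, hold=0.0000 ⇒ V=0.0000 continue  boundary S*=-
step 0: (k=0,j=0): S=112.0100, (K−S)⁺=0.0000, hold=1.4586 ⇒ V=1.4586 continue  boundary S*=-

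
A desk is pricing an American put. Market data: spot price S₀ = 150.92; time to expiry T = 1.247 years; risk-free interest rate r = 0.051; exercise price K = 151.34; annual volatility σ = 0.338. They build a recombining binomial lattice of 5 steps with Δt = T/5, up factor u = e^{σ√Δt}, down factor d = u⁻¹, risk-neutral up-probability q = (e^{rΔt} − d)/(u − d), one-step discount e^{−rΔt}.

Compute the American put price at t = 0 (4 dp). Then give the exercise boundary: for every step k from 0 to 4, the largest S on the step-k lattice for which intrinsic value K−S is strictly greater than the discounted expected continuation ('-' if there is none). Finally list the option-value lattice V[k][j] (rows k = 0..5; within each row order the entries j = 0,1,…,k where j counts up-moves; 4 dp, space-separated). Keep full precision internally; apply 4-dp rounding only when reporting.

price = 19.6334
boundary = - - 107.6791 90.9544 107.6791
tree:
19.6334
29.8755 9.7181
43.6609 16.6190 2.9467
60.3856 27.5575 5.9173 0.0000
74.5126 43.6609 11.8824 0.0000 0.0000
86.4454 60.3856 23.8609 0.0000 0.0000 0.0000

Δt=0.24940, u=1.18388, d=0.84468, q=0.49564, disc=e^(-rΔt)=0.98736
k=5 terminal: V=max(K-S,0) → 86.4454 60.3856 23.8609 0.0000 0.0000 0.0000
k=4: j=0 S=76.8274 intr=74.5126 cont=72.5998 V=74.5126[EX]; j=1 S=107.6791 intr=43.6609 cont=41.7481 V=43.6609[EX]; j=2 S=150.9200 intr=0.4200 cont=11.8824 V=11.8824[hold]; j=3 S=211.5252 intr=0.0000 cont=0.0000 V=0.0000[hold]; j=4 S=296.4677 intr=0.0000 cont=0.0000 V=0.0000[hold]  S*(4)=107.6791
k=3: j=0 S=90.9544 intr=60.3856 cont=58.4728 V=60.3856[EX]; j=1 S=127.4791 intr=23.8609 cont=27.5575 V=27.5575[hold]; j=2 S=178.6712 intr=0.0000 cont=5.9173 V=5.9173[hold]; j=3 S=250.4204 intr=0.0000 cont=0.0000 V=0.0000[hold]  S*(3)=90.9544
k=2: j=0 S=107.6791 intr=43.6609 cont=43.5571 V=43.6609[EX]; j=1 S=150.9200 intr=0.4200 cont=16.6190 V=16.6190[hold]; j=2 S=211.5252 intr=0.0000 cont=2.9467 V=2.9467[hold]  S*(2)=107.6791
k=1: j=0 S=127.4791 intr=23.8609 cont=29.8755 V=29.8755[hold]; j=1 S=178.6712 intr=0.0000 cont=9.7181 V=9.7181[hold]  S*(1)=-
k=0: j=0 S=150.9200 intr=0.4200 cont=19.6334 V=19.6334[hold]  S*(0)=-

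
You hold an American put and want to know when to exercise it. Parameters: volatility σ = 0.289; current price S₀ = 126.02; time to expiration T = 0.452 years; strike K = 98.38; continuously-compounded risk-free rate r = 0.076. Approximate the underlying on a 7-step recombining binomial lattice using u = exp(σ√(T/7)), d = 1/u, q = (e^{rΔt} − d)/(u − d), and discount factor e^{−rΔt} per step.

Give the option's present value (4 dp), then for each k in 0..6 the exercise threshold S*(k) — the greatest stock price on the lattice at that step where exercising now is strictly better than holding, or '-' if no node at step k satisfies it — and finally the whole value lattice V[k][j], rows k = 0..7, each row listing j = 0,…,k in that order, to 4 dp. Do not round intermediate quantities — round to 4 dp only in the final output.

price = 0.6487
boundary = - - - - - 87.2915 81.1107
tree:
0.6487
1.1957 0.1399
2.1699 0.2900 0.0000
3.8586 0.6010 0.0000 0.0000
6.6737 1.2457 0.0000 0.0000 0.0000
11.0885 2.5816 0.0000 0.0000 0.0000 0.0000
17.2693 5.3504 0.0000 0.0000 0.0000 0.0000 0.0000
23.0124 11.0885 0.0000 0.0000 0.0000 0.0000 0.0000 0.0000

Δt=0.06457, u=1.07620, d=0.92919, q=0.51511, disc=e^(-rΔt)=0.99510
k=7 terminal: V=max(K-S,0) → 23.0124 11.0885 0.0000 0.0000 0.0000 0.0000 0.0000 0.0000
k=6: j=0 S=81.1107 intr=17.2693 cont=16.7876 V=17.2693[EX]; j=1 S=93.9432 intr=4.4368 cont=5.3504 V=5.3504[hold]; j=2 S=108.8059 intr=0.0000 cont=0.0000 V=0.0000[hold]; j=3 S=126.0200 intr=0.0000 cont=0.0000 V=0.0000[hold]; j=4 S=145.9575 intr=0.0000 cont=0.0000 V=0.0000[hold]; j=5 S=169.0494 intr=0.0000 cont=0.0000 V=0.0000[hold]; j=6 S=195.7945 intr=0.0000 cont=0.0000 V=0.0000[hold]  S*(6)=81.1107
k=5: j=0 S=87.2915 intr=11.0885 cont=11.0752 V=11.0885[EX]; j=1 S=101.1018 intr=0.0000 cont=2.5816 V=2.5816[hold]; j=2 S=117.0971 intr=0.0000 cont=0.0000 V=0.0000[hold]; j=3 S=135.6229 intr=0.0000 cont=0.0000 V=0.0000[hold]; j=4 S=157.0797 intr=0.0000 cont=0.0000 V=0.0000[hold]; j=5 S=181.9311 intr=0.0000 cont=0.0000 V=0.0000[hold]  S*(5)=87.2915
k=4: j=0 S=93.9432 intr=4.4368 cont=6.6737 V=6.6737[hold]; j=1 S=108.8059 intr=0.0000 cont=1.2457 V=1.2457[hold]; j=2 S=126.0200 intr=0.0000 cont=0.0000 V=0.0000[hold]; j=3 S=145.9575 intr=0.0000 cont=0.0000 V=0.0000[hold]; j=4 S=169.0494 intr=0.0000 cont=0.0000 V=0.0000[hold]  S*(4)=-
k=3: j=0 S=101.1018 intr=0.0000 cont=3.8586 V=3.8586[hold]; j=1 S=117.0971 intr=0.0000 cont=0.6010 V=0.6010[hold]; j=2 S=135.6229 intr=0.0000 cont=0.0000 V=0.0000[hold]; j=3 S=157.0797 intr=0.0000 cont=0.0000 V=0.0000[hold]  S*(3)=-
k=2: j=0 S=108.8059 intr=0.0000 cont=2.1699 V=2.1699[hold]; j=1 S=126.0200 intr=0.0000 cont=0.2900 V=0.2900[hold]; j=2 S=145.9575 intr=0.0000 cont=0.0000 V=0.0000[hold]  S*(2)=-
k=1: j=0 S=117.0971 intr=0.0000 cont=1.1957 V=1.1957[hold]; j=1 S=135.6229 intr=0.0000 cont=0.1399 V=0.1399[hold]  S*(1)=-
k=0: j=0 S=126.0200 intr=0.0000 cont=0.6487 V=0.6487[hold]  S*(0)=-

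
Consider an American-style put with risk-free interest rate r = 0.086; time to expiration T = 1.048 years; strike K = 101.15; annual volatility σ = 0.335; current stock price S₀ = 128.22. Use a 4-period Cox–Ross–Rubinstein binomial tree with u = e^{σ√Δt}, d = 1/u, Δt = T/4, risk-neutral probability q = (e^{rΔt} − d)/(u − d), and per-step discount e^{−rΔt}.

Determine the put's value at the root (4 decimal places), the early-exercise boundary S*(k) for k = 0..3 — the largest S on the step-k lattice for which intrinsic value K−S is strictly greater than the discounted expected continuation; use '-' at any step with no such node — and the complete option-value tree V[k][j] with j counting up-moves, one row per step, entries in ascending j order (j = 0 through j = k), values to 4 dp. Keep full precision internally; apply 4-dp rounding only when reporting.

Δt=0.26200, u=1.18705, d=0.84242, q=0.52336, disc=e^(-rΔt)=0.97772
k=4 terminal: V=max(K-S,0) → 36.5731 10.1553 0.0000 0.0000 0.0000
k=3: j=0 S=76.6561 intr=24.4939 cont=22.2403 V=24.4939[EX]; j=1 S=108.0155 intr=0.0000 cont=4.7326 V=4.7326[hold]; j=2 S=152.2038 intr=0.0000 cont=0.0000 V=0.0000[hold]; j=3 S=214.4692 intr=0.0000 cont=0.0000 V=0.0000[hold]  S*(3)=76.6561
k=2: j=0 S=90.9947 intr=10.1553 cont=13.8363 V=13.8363[hold]; j=1 S=128.2200 intr=0.0000 cont=2.2055 V=2.2055[hold]; j=2 S=180.6738 intr=0.0000 cont=0.0000 V=0.0000[hold]  S*(2)=-
k=1: j=0 S=108.0155 intr=0.0000 cont=7.5766 V=7.5766[hold]; j=1 S=152.2038 intr=0.0000 cont=1.0278 V=1.0278[hold]  S*(1)=-
k=0: j=0 S=128.2200 intr=0.0000 cont=4.0568 V=4.0568[hold]  S*(0)=-

price = 4.0568
boundary = - - - 76.6561
tree:
4.0568
7.5766 1.0278
13.8363 2.2055 0.0000
24.4939 4.7326 0.0000 0.0000
36.5731 10.1553 0.0000 0.0000 0.0000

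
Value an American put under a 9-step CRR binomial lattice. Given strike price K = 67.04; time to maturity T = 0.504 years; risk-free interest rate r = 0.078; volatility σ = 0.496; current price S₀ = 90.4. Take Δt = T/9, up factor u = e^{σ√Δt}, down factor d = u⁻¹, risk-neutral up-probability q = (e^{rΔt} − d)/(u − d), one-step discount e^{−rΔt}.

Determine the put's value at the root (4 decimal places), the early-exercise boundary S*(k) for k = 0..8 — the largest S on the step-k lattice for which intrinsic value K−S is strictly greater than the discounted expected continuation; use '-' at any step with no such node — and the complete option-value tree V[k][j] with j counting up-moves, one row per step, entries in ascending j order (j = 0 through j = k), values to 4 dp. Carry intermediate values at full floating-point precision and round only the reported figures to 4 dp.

price = 2.5274
boundary = - - - - - - 44.7009 50.2680 56.5285
tree:
2.5274
3.8974 1.1200
5.8824 1.8605 0.3571
8.6549 3.0412 0.6447 0.0600
12.3510 4.8745 1.1549 0.1180 0.0000
16.9861 7.6234 2.0489 0.2321 0.0000 0.0000
22.3391 11.5510 3.5923 0.4564 0.0000 0.0000 0.0000
27.2896 16.7720 6.2048 0.8975 0.0000 0.0000 0.0000 0.0000
31.6919 22.3391 10.5115 1.7651 0.0000 0.0000 0.0000 0.0000 0.0000
35.6067 27.2896 16.7720 3.4714 0.0000 0.0000 0.0000 0.0000 0.0000 0.0000

Δt=0.05600  u=1.12454  d=0.88925  q=0.48929  discount=0.99564
step 9 (expiry): payoffs max(K−S,0) = 35.6067 27.2896 16.7720 3.4714 0.0000 0.0000 0.0000 0.0000 0.0000 0.0000
step 8: (k=8,j=0): S=35.3481, (K−S)⁺=31.6919, hold=31.3997 ⇒ V=31.6919 exercise | (k=8,j=1): S=44.7009, (K−S)⁺=22.3391, hold=22.0469 ⇒ V=22.3391 exercise | (k=8,j=2): S=56.5285, (K−S)⁺=10.5115, hold=10.2194 ⇒ V=10.5115 exercise | (k=8,j=3): S=71.4855, (K−S)⁺=0.0000, hold=1.7651 ⇒ V=1.7651 continue | (k=8,j=4): S=90.4000, (K−S)⁺=0.0000, hold=0.0000 ⇒ V=0.0000 continue | (k=8,j=5): S=114.3192, (K−S)⁺=0.0000, hold=0.0000 ⇒ V=0.0000 continue | (k=8,j=6): S=144.5672, (K−S)⁺=0.0000, hold=0.0000 ⇒ V=0.0000 continue | (k=8,j=7): S=182.8186, (K−S)⁺=0.0000, hold=0.0000 ⇒ V=0.0000 continue | (k=8,j=8): S=231.1911, (K−S)⁺=0.0000, hold=0.0000 ⇒ V=0.0000 continue  boundary S*=56.5285
step 7: (k=7,j=0): S=39.7504, (K−S)⁺=27.2896, hold=26.9974 ⇒ V=27.2896 exercise | (k=7,j=1): S=50.2680, (K−S)⁺=16.7720, hold=16.4798 ⇒ V=16.7720 exercise | (k=7,j=2): S=63.5686, (K−S)⁺=3.4714, hold=6.2048 ⇒ V=6.2048 continue | (k=7,j=3): S=80.3883, (K−S)⁺=0.0000, hold=0.8975 ⇒ V=0.8975 continue | (k=7,j=4): S=101.6585, (K−S)⁺=0.0000, hold=0.0000 ⇒ V=0.0000 continue | (k=7,j=5): S=128.5566, (K−S)⁺=0.0000, hold=0.0000 ⇒ V=0.0000 continue | (k=7,j=6): S=162.5717, (K−S)⁺=0.0000, hold=0.0000 ⇒ V=0.0000 continue | (k=7,j=7): S=205.5870, (K−S)⁺=0.0000, hold=0.0000 ⇒ V=0.0000 continue  boundary S*=50.2680
step 6: (k=6,j=0): S=44.7009, (K−S)⁺=22.3391, hold=22.0469 ⇒ V=22.3391 exercise | (k=6,j=1): S=56.5285, (K−S)⁺=10.5115, hold=11.5510 ⇒ V=11.5510 continue | (k=6,j=2): S=71.4855, (K−S)⁺=0.0000, hold=3.5923 ⇒ V=3.5923 continue | (k=6,j=3): S=90.4000, (K−S)⁺=0.0000, hold=0.4564 ⇒ V=0.4564 continue | (k=6,j=4): S=114.3192, (K−S)⁺=0.0000, hold=0.0000 ⇒ V=0.0000 continue | (k=6,j=5): S=144.5672, (K−S)⁺=0.0000, hold=0.0000 ⇒ V=0.0000 continue | (k=6,j=6): S=182.8186, (K−S)⁺=0.0000, hold=0.0000 ⇒ V=0.0000 continue  boundary S*=44.7009
step 5: (k=5,j=0): S=50.2680, (K−S)⁺=16.7720, hold=16.9861 ⇒ V=16.9861 continue | (k=5,j=1): S=63.5686, (K−S)⁺=3.4714, hold=7.6234 ⇒ V=7.6234 continue | (k=5,j=2): S=80.3883, (K−S)⁺=0.0000, hold=2.0489 ⇒ V=2.0489 continue | (k=5,j=3): S=101.6585, (K−S)⁺=0.0000, hold=0.2321 ⇒ V=0.2321 continue | (k=5,j=4): S=128.5566, (K−S)⁺=0.0000, hold=0.0000 ⇒ V=0.0000 continue | (k=5,j=5): S=162.5717, (K−S)⁺=0.0000, hold=0.0000 ⇒ V=0.0000 continue  boundary S*=-
step 4: (k=4,j=0): S=56.5285, (K−S)⁺=10.5115, hold=12.3510 ⇒ V=12.3510 continue | (k=4,j=1): S=71.4855, (K−S)⁺=0.0000, hold=4.8745 ⇒ V=4.8745 continue | (k=4,j=2): S=90.4000, (K−S)⁺=0.0000, hold=1.1549 ⇒ V=1.1549 continue | (k=4,j=3): S=114.3192, (K−S)⁺=0.0000, hold=0.1180 ⇒ V=0.1180 continue | (k=4,j=4): S=144.5672, (K−S)⁺=0.0000, hold=0.0000 ⇒ V=0.0000 continue  boundary S*=-
step 3: (k=3,j=0): S=63.5686, (K−S)⁺=3.4714, hold=8.6549 ⇒ V=8.6549 continue | (k=3,j=1): S=80.3883, (K−S)⁺=0.0000, hold=3.0412 ⇒ V=3.0412 continue | (k=3,j=2): S=101.6585, (K−S)⁺=0.0000, hold=0.6447 ⇒ V=0.6447 continue | (k=3,j=3): S=128.5566, (K−S)⁺=0.0000, hold=0.0600 ⇒ V=0.0600 continue  boundary S*=-
step 2: (k=2,j=0): S=71.4855, (K−S)⁺=0.0000, hold=5.8824 ⇒ V=5.8824 continue | (k=2,j=1): S=90.4000, (K−S)⁺=0.0000, hold=1.8605 ⇒ V=1.8605 continue | (k=2,j=2): S=114.3192, (K−S)⁺=0.0000, hold=0.3571 ⇒ V=0.3571 continue  boundary S*=-
step 1: (k=1,j=0): S=80.3883, (K−S)⁺=0.0000, hold=3.8974 ⇒ V=3.8974 continue | (k=1,j=1): S=101.6585, (K−S)⁺=0.0000, hold=1.1200 ⇒ V=1.1200 continue  boundary S*=-
step 0: (k=0,j=0): S=90.4000, (K−S)⁺=0.0000, hold=2.5274 ⇒ V=2.5274 continue  boundary S*=-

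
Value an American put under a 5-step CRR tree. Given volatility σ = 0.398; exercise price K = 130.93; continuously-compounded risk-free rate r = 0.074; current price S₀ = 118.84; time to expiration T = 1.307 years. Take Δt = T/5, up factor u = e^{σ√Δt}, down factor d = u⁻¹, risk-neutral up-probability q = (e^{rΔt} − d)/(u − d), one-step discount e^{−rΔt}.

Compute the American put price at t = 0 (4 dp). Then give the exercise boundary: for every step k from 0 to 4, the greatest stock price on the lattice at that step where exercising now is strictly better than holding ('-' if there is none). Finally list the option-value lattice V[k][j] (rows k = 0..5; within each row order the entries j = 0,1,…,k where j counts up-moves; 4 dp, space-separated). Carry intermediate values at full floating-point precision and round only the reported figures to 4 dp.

params: Δt=0.26140 u=1.22567 d=0.81588 q=0.49697 e^(-rΔt)=0.98084
t_5 payoffs: 87.9668 66.3879 33.9707 0.0000 0.0000 0.0000
t_4: node(4,0) S=52.6587 payoff=78.2713 vs cont=75.7630 → 78.2713 [stop]  node(4,1) S=79.1073 payoff=51.8227 vs cont=49.3144 → 51.8227 [stop]  node(4,2) S=118.8400 payoff=12.0900 vs cont=16.7610 → 16.7610 [wait]  node(4,3) S=178.5290 payoff=0.0000 vs cont=0.0000 → 0.0000 [wait]  node(4,4) S=268.1977 payoff=0.0000 vs cont=0.0000 → 0.0000 [wait]  ⇒ S*(4)=79.1073
t_3: node(3,0) S=64.5421 payoff=66.3879 vs cont=63.8796 → 66.3879 [stop]  node(3,1) S=96.9593 payoff=33.9707 vs cont=33.7392 → 33.9707 [stop]  node(3,2) S=145.6585 payoff=0.0000 vs cont=8.2698 → 8.2698 [wait]  node(3,3) S=218.8175 payoff=0.0000 vs cont=0.0000 → 0.0000 [wait]  ⇒ S*(3)=96.9593
t_2: node(2,0) S=79.1073 payoff=51.8227 vs cont=49.3144 → 51.8227 [stop]  node(2,1) S=118.8400 payoff=12.0900 vs cont=20.7921 → 20.7921 [wait]  node(2,2) S=178.5290 payoff=0.0000 vs cont=4.0803 → 4.0803 [wait]  ⇒ S*(2)=79.1073
t_1: node(1,0) S=96.9593 payoff=33.9707 vs cont=35.7042 → 35.7042 [wait]  node(1,1) S=145.6585 payoff=0.0000 vs cont=12.2477 → 12.2477 [wait]  ⇒ S*(1)=-
t_0: node(0,0) S=118.8400 payoff=12.0900 vs cont=23.5864 → 23.5864 [wait]  ⇒ S*(0)=-

price = 23.5864
boundary = - - 79.1073 96.9593 79.1073
tree:
23.5864
35.7042 12.2477
51.8227 20.7921 4.0803
66.3879 33.9707 8.2698 0.0000
78.2713 51.8227 16.7610 0.0000 0.0000
87.9668 66.3879 33.9707 0.0000 0.0000 0.0000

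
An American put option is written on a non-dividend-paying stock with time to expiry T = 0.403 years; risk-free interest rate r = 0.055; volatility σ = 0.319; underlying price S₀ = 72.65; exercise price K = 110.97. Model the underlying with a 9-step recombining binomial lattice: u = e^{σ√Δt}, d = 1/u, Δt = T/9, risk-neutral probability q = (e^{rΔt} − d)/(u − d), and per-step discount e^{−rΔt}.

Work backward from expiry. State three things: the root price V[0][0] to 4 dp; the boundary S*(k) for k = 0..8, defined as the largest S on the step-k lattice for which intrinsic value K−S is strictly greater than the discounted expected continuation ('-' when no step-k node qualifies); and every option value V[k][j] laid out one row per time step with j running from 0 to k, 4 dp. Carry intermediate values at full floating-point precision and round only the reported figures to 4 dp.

params: Δt=0.04478 u=1.06983 d=0.93473 q=0.50138 e^(-rΔt)=0.99754
t_9 payoffs: 71.3978 65.6779 59.1312 51.6382 43.0622 33.2466 22.0122 9.1540 0.0000 0.0000
t_8: node(8,0) S=42.3357 payoff=68.6343 vs cont=68.3613 → 68.6343 [stop]  node(8,1) S=48.4550 payoff=62.5150 vs cont=62.2420 → 62.5150 [stop]  node(8,2) S=55.4589 payoff=55.5111 vs cont=55.2381 → 55.5111 [stop]  node(8,3) S=63.4751 payoff=47.4949 vs cont=47.2219 → 47.4949 [stop]  node(8,4) S=72.6500 payoff=38.3200 vs cont=38.0470 → 38.3200 [stop]  node(8,5) S=83.1511 payoff=27.8189 vs cont=27.5460 → 27.8189 [stop]  node(8,6) S=95.1700 payoff=15.8000 vs cont=15.5270 → 15.8000 [stop]  node(8,7) S=108.9262 payoff=2.0438 vs cont=4.5531 → 4.5531 [wait]  node(8,8) S=124.6707 payoff=0.0000 vs cont=0.0000 → 0.0000 [wait]  ⇒ S*(8)=95.1700
t_7: node(7,0) S=45.2921 payoff=65.6779 vs cont=65.4049 → 65.6779 [stop]  node(7,1) S=51.8388 payoff=59.1312 vs cont=58.8582 → 59.1312 [stop]  node(7,2) S=59.3318 payoff=51.6382 vs cont=51.3653 → 51.6382 [stop]  node(7,3) S=67.9078 payoff=43.0622 vs cont=42.7893 → 43.0622 [stop]  node(7,4) S=77.7234 payoff=33.2466 vs cont=32.9737 → 33.2466 [stop]  node(7,5) S=88.9578 payoff=22.0122 vs cont=21.7393 → 22.0122 [stop]  node(7,6) S=101.8160 payoff=9.1540 vs cont=10.1360 → 10.1360 [wait]  node(7,7) S=116.5328 payoff=0.0000 vs cont=2.2647 → 2.2647 [wait]  ⇒ S*(7)=88.9578
t_6: node(6,0) S=48.4550 payoff=62.5150 vs cont=62.2420 → 62.5150 [stop]  node(6,1) S=55.4589 payoff=55.5111 vs cont=55.2381 → 55.5111 [stop]  node(6,2) S=63.4751 payoff=47.4949 vs cont=47.2219 → 47.4949 [stop]  node(6,3) S=72.6500 payoff=38.3200 vs cont=38.0470 → 38.3200 [stop]  node(6,4) S=83.1511 payoff=27.8189 vs cont=27.5460 → 27.8189 [stop]  node(6,5) S=95.1700 payoff=15.8000 vs cont=16.0182 → 16.0182 [wait]  node(6,6) S=108.9262 payoff=2.0438 vs cont=6.1743 → 6.1743 [wait]  ⇒ S*(6)=83.1511
t_5: node(5,0) S=51.8388 payoff=59.1312 vs cont=58.8582 → 59.1312 [stop]  node(5,1) S=59.3318 payoff=51.6382 vs cont=51.3653 → 51.6382 [stop]  node(5,2) S=67.9078 payoff=43.0622 vs cont=42.7893 → 43.0622 [stop]  node(5,3) S=77.7234 payoff=33.2466 vs cont=32.9737 → 33.2466 [stop]  node(5,4) S=88.9578 payoff=22.0122 vs cont=21.8484 → 22.0122 [stop]  node(5,5) S=101.8160 payoff=9.1540 vs cont=11.0554 → 11.0554 [wait]  ⇒ S*(5)=88.9578
t_4: node(4,0) S=55.4589 payoff=55.5111 vs cont=55.2381 → 55.5111 [stop]  node(4,1) S=63.4751 payoff=47.4949 vs cont=47.2219 → 47.4949 [stop]  node(4,2) S=72.6500 payoff=38.3200 vs cont=38.0470 → 38.3200 [stop]  node(4,3) S=83.1511 payoff=27.8189 vs cont=27.5460 → 27.8189 [stop]  node(4,4) S=95.1700 payoff=15.8000 vs cont=16.4780 → 16.4780 [wait]  ⇒ S*(4)=83.1511
t_3: node(3,0) S=59.3318 payoff=51.6382 vs cont=51.3653 → 51.6382 [stop]  node(3,1) S=67.9078 payoff=43.0622 vs cont=42.7893 → 43.0622 [stop]  node(3,2) S=77.7234 payoff=33.2466 vs cont=32.9737 → 33.2466 [stop]  node(3,3) S=88.9578 payoff=22.0122 vs cont=22.0784 → 22.0784 [wait]  ⇒ S*(3)=77.7234
t_2: node(2,0) S=63.4751 payoff=47.4949 vs cont=47.2219 → 47.4949 [stop]  node(2,1) S=72.6500 payoff=38.3200 vs cont=38.0470 → 38.3200 [stop]  node(2,2) S=83.1511 payoff=27.8189 vs cont=27.5791 → 27.8189 [stop]  ⇒ S*(2)=83.1511
t_1: node(1,0) S=67.9078 payoff=43.0622 vs cont=42.7893 → 43.0622 [stop]  node(1,1) S=77.7234 payoff=33.2466 vs cont=32.9737 → 33.2466 [stop]  ⇒ S*(1)=77.7234
t_0: node(0,0) S=72.6500 payoff=38.3200 vs cont=38.0470 → 38.3200 [stop]  ⇒ S*(0)=72.6500

price = 38.3200
boundary = 72.6500 77.7234 83.1511 77.7234 83.1511 88.9578 83.1511 88.9578 95.1700
tree:
38.3200
43.0622 33.2466
47.4949 38.3200 27.8189
51.6382 43.0622 33.2466 22.0784
55.5111 47.4949 38.3200 27.8189 16.4780
59.1312 51.6382 43.0622 33.2466 22.0122 11.0554
62.5150 55.5111 47.4949 38.3200 27.8189 16.0182 6.1743
65.6779 59.1312 51.6382 43.0622 33.2466 22.0122 10.1360 2.2647
68.6343 62.5150 55.5111 47.4949 38.3200 27.8189 15.8000 4.5531 0.0000
71.3978 65.6779 59.1312 51.6382 43.0622 33.2466 22.0122 9.1540 0.0000 0.0000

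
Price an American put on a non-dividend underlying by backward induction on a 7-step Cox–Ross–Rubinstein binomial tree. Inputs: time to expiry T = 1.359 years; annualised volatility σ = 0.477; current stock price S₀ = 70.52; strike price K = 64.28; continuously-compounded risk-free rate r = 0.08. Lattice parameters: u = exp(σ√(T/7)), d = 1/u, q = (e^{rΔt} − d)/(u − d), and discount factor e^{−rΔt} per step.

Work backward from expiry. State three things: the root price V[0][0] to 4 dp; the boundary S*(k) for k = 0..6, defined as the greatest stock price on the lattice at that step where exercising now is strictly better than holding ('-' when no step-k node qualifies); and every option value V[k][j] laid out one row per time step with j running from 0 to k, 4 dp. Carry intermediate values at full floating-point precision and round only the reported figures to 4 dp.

price = 9.4479
boundary = - - - 37.5388 30.4230 37.5388 46.3188
tree:
9.4479
13.8024 5.1220
19.5592 8.1258 2.0929
26.7412 12.5530 3.6801 0.4726
33.8570 18.7419 6.3764 0.9313 0.0000
39.6239 26.7412 10.8400 1.8353 0.0000 0.0000
44.2976 33.8570 17.9612 3.6168 0.0000 0.0000 0.0000
48.0854 39.6239 26.7412 7.1275 0.0000 0.0000 0.0000 0.0000

Δt=0.19414, u=1.23389, d=0.81044, q=0.48461, disc=e^(-rΔt)=0.98459
k=7 terminal: V=max(K-S,0) → 48.0854 39.6239 26.7412 7.1275 0.0000 0.0000 0.0000 0.0000
k=6: j=0 S=19.9824 intr=44.2976 cont=43.3069 V=44.2976[EX]; j=1 S=30.4230 intr=33.8570 cont=32.8663 V=33.8570[EX]; j=2 S=46.3188 intr=17.9612 cont=16.9705 V=17.9612[EX]; j=3 S=70.5200 intr=0.0000 cont=3.6168 V=3.6168[hold]; j=4 S=107.3661 intr=0.0000 cont=0.0000 V=0.0000[hold]; j=5 S=163.4640 intr=0.0000 cont=0.0000 V=0.0000[hold]; j=6 S=248.8725 intr=0.0000 cont=0.0000 V=0.0000[hold]  S*(6)=46.3188
k=5: j=0 S=24.6561 intr=39.6239 cont=38.6332 V=39.6239[EX]; j=1 S=37.5388 intr=26.7412 cont=25.7506 V=26.7412[EX]; j=2 S=57.1525 intr=7.1275 cont=10.8400 V=10.8400[hold]; j=3 S=87.0141 intr=0.0000 cont=1.8353 V=1.8353[hold]; j=4 S=132.4783 intr=0.0000 cont=0.0000 V=0.0000[hold]; j=5 S=201.6970 intr=0.0000 cont=0.0000 V=0.0000[hold]  S*(5)=37.5388
k=4: j=0 S=30.4230 intr=33.8570 cont=32.8663 V=33.8570[EX]; j=1 S=46.3188 intr=17.9612 cont=18.7419 V=18.7419[hold]; j=2 S=70.5200 intr=0.0000 cont=6.3764 V=6.3764[hold]; j=3 S=107.3661 intr=0.0000 cont=0.9313 V=0.9313[hold]; j=4 S=163.4640 intr=0.0000 cont=0.0000 V=0.0000[hold]  S*(4)=30.4230
k=3: j=0 S=37.5388 intr=26.7412 cont=26.1231 V=26.7412[EX]; j=1 S=57.1525 intr=7.1275 cont=12.5530 V=12.5530[hold]; j=2 S=87.0141 intr=0.0000 cont=3.6801 V=3.6801[hold]; j=3 S=132.4783 intr=0.0000 cont=0.4726 V=0.4726[hold]  S*(3)=37.5388
k=2: j=0 S=46.3188 intr=17.9612 cont=19.5592 V=19.5592[hold]; j=1 S=70.5200 intr=0.0000 cont=8.1258 V=8.1258[hold]; j=2 S=107.3661 intr=0.0000 cont=2.0929 V=2.0929[hold]  S*(2)=-
k=1: j=0 S=57.1525 intr=7.1275 cont=13.8024 V=13.8024[hold]; j=1 S=87.0141 intr=0.0000 cont=5.1220 V=5.1220[hold]  S*(1)=-
k=0: j=0 S=70.5200 intr=0.0000 cont=9.4479 V=9.4479[hold]  S*(0)=-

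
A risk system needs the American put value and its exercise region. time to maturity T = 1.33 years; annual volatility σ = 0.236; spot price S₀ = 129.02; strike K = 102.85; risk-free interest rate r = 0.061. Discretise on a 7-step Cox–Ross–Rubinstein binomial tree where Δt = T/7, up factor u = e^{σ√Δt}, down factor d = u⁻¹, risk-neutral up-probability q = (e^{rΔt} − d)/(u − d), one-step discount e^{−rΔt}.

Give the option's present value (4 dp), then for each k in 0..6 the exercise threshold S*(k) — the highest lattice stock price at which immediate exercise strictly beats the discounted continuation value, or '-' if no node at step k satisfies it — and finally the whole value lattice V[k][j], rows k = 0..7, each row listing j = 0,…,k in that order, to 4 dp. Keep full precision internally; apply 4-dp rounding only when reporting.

Δt=0.19000, u=1.10835, d=0.90224, q=0.53087, disc=e^(-rΔt)=0.98848
k=7 terminal: V=max(K-S,0) → 40.0549 25.7104 8.0891 0.0000 0.0000 0.0000 0.0000 0.0000
k=6: j=0 S=69.5988 intr=33.2512 cont=32.0660 V=33.2512[EX]; j=1 S=85.4975 intr=17.3525 cont=16.1673 V=17.3525[EX]; j=2 S=105.0280 intr=0.0000 cont=3.7511 V=3.7511[hold]; j=3 S=129.0200 intr=0.0000 cont=0.0000 V=0.0000[hold]; j=4 S=158.4925 intr=0.0000 cont=0.0000 V=0.0000[hold]; j=5 S=194.6976 intr=0.0000 cont=0.0000 V=0.0000[hold]; j=6 S=239.1731 intr=0.0000 cont=0.0000 V=0.0000[hold]  S*(6)=85.4975
k=5: j=0 S=77.1396 intr=25.7104 cont=24.5252 V=25.7104[EX]; j=1 S=94.7609 intr=8.0891 cont=10.0152 V=10.0152[hold]; j=2 S=116.4076 intr=0.0000 cont=1.7395 V=1.7395[hold]; j=3 S=142.9990 intr=0.0000 cont=0.0000 V=0.0000[hold]; j=4 S=175.6648 intr=0.0000 cont=0.0000 V=0.0000[hold]; j=5 S=215.7925 intr=0.0000 cont=0.0000 V=0.0000[hold]  S*(5)=77.1396
k=4: j=0 S=85.4975 intr=17.3525 cont=17.1781 V=17.3525[EX]; j=1 S=105.0280 intr=0.0000 cont=5.5571 V=5.5571[hold]; j=2 S=129.0200 intr=0.0000 cont=0.8067 V=0.8067[hold]; j=3 S=158.4925 intr=0.0000 cont=0.0000 V=0.0000[hold]; j=4 S=194.6976 intr=0.0000 cont=0.0000 V=0.0000[hold]  S*(4)=85.4975
k=3: j=0 S=94.7609 intr=8.0891 cont=10.9629 V=10.9629[hold]; j=1 S=116.4076 intr=0.0000 cont=3.0003 V=3.0003[hold]; j=2 S=142.9990 intr=0.0000 cont=0.3741 V=0.3741[hold]; j=3 S=175.6648 intr=0.0000 cont=0.0000 V=0.0000[hold]  S*(3)=-
k=2: j=0 S=105.0280 intr=0.0000 cont=6.6582 V=6.6582[hold]; j=1 S=129.0200 intr=0.0000 cont=1.5876 V=1.5876[hold]; j=2 S=158.4925 intr=0.0000 cont=0.1735 V=0.1735[hold]  S*(2)=-
k=1: j=0 S=116.4076 intr=0.0000 cont=3.9207 V=3.9207[hold]; j=1 S=142.9990 intr=0.0000 cont=0.8272 V=0.8272[hold]  S*(1)=-
k=0: j=0 S=129.0200 intr=0.0000 cont=2.2522 V=2.2522[hold]  S*(0)=-

price = 2.2522
boundary = - - - - 85.4975 77.1396 85.4975
tree:
2.2522
3.9207 0.8272
6.6582 1.5876 0.1735
10.9629 3.0003 0.3741 0.0000
17.3525 5.5571 0.8067 0.0000 0.0000
25.7104 10.0152 1.7395 0.0000 0.0000 0.0000
33.2512 17.3525 3.7511 0.0000 0.0000 0.0000 0.0000
40.0549 25.7104 8.0891 0.0000 0.0000 0.0000 0.0000 0.0000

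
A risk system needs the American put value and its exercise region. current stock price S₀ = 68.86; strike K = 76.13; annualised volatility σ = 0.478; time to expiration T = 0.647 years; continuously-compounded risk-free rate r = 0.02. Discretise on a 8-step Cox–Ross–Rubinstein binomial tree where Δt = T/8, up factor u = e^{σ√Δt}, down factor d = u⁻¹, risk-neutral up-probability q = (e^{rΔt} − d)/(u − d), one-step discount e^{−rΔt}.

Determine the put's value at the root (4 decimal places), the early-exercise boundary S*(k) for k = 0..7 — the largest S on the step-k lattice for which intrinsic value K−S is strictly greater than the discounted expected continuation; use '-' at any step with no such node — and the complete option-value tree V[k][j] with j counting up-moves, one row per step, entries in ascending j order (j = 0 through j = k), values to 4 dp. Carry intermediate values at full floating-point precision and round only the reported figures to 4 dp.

Δt=0.08088  u=1.14561  d=0.87290  q=0.47200  discount=0.99838
step 8 (expiry): payoffs max(K−S,0) = 52.9199 45.6687 36.1519 23.6620 7.2700 0.0000 0.0000 0.0000 0.0000
step 7: (k=7,j=0): S=26.5897, (K−S)⁺=49.5403, hold=49.4173 ⇒ V=49.5403 exercise | (k=7,j=1): S=34.8968, (K−S)⁺=41.2332, hold=41.1102 ⇒ V=41.2332 exercise | (k=7,j=2): S=45.7992, (K−S)⁺=30.3308, hold=30.2077 ⇒ V=30.3308 exercise | (k=7,j=3): S=60.1078, (K−S)⁺=16.0222, hold=15.8992 ⇒ V=16.0222 exercise | (k=7,j=4): S=78.8866, (K−S)⁺=0.0000, hold=3.8323 ⇒ V=3.8323 continue | (k=7,j=5): S=103.5323, (K−S)⁺=0.0000, hold=0.0000 ⇒ V=0.0000 continue | (k=7,j=6): S=135.8779, (K−S)⁺=0.0000, hold=0.0000 ⇒ V=0.0000 continue | (k=7,j=7): S=178.3287, (K−S)⁺=0.0000, hold=0.0000 ⇒ V=0.0000 continue  boundary S*=60.1078
step 6: (k=6,j=0): S=30.4613, (K−S)⁺=45.6687, hold=45.5456 ⇒ V=45.6687 exercise | (k=6,j=1): S=39.9781, (K−S)⁺=36.1519, hold=36.0289 ⇒ V=36.1519 exercise | (k=6,j=2): S=52.4680, (K−S)⁺=23.6620, hold=23.5390 ⇒ V=23.6620 exercise | (k=6,j=3): S=68.8600, (K−S)⁺=7.2700, hold=10.2519 ⇒ V=10.2519 continue | (k=6,j=4): S=90.3732, (K−S)⁺=0.0000, hold=2.0202 ⇒ V=2.0202 continue | (k=6,j=5): S=118.6076, (K−S)⁺=0.0000, hold=0.0000 ⇒ V=0.0000 continue | (k=6,j=6): S=155.6629, (K−S)⁺=0.0000, hold=0.0000 ⇒ V=0.0000 continue  boundary S*=52.4680
step 5: (k=5,j=0): S=34.8968, (K−S)⁺=41.2332, hold=41.1102 ⇒ V=41.2332 exercise | (k=5,j=1): S=45.7992, (K−S)⁺=30.3308, hold=30.2077 ⇒ V=30.3308 exercise | (k=5,j=2): S=60.1078, (K−S)⁺=16.0222, hold=17.3044 ⇒ V=17.3044 continue | (k=5,j=3): S=78.8866, (K−S)⁺=0.0000, hold=6.3562 ⇒ V=6.3562 continue | (k=5,j=4): S=103.5323, (K−S)⁺=0.0000, hold=1.0649 ⇒ V=1.0649 continue | (k=5,j=5): S=135.8779, (K−S)⁺=0.0000, hold=0.0000 ⇒ V=0.0000 continue  boundary S*=45.7992
step 4: (k=4,j=0): S=39.9781, (K−S)⁺=36.1519, hold=36.0289 ⇒ V=36.1519 exercise | (k=4,j=1): S=52.4680, (K−S)⁺=23.6620, hold=24.1432 ⇒ V=24.1432 continue | (k=4,j=2): S=68.8600, (K−S)⁺=7.2700, hold=12.1172 ⇒ V=12.1172 continue | (k=4,j=3): S=90.3732, (K−S)⁺=0.0000, hold=3.8525 ⇒ V=3.8525 continue | (k=4,j=4): S=118.6076, (K−S)⁺=0.0000, hold=0.5614 ⇒ V=0.5614 continue  boundary S*=39.9781
step 3: (k=3,j=0): S=45.7992, (K−S)⁺=30.3308, hold=30.4345 ⇒ V=30.4345 continue | (k=3,j=1): S=60.1078, (K−S)⁺=16.0222, hold=18.4370 ⇒ V=18.4370 continue | (k=3,j=2): S=78.8866, (K−S)⁺=0.0000, hold=8.2029 ⇒ V=8.2029 continue | (k=3,j=3): S=103.5323, (K−S)⁺=0.0000, hold=2.2953 ⇒ V=2.2953 continue  boundary S*=-
step 2: (k=2,j=0): S=52.4680, (K−S)⁺=23.6620, hold=24.7316 ⇒ V=24.7316 continue | (k=2,j=1): S=68.8600, (K−S)⁺=7.2700, hold=13.5845 ⇒ V=13.5845 continue | (k=2,j=2): S=90.3732, (K−S)⁺=0.0000, hold=5.4058 ⇒ V=5.4058 continue  boundary S*=-
step 1: (k=1,j=0): S=60.1078, (K−S)⁺=16.0222, hold=19.4387 ⇒ V=19.4387 continue | (k=1,j=1): S=78.8866, (K−S)⁺=0.0000, hold=9.7084 ⇒ V=9.7084 continue  boundary S*=-
step 0: (k=0,j=0): S=68.8600, (K−S)⁺=7.2700, hold=14.8219 ⇒ V=14.8219 continue  boundary S*=-

price = 14.8219
boundary = - - - - 39.9781 45.7992 52.4680 60.1078
tree:
14.8219
19.4387 9.7084
24.7316 13.5845 5.4058
30.4345 18.4370 8.2029 2.2953
36.1519 24.1432 12.1172 3.8525 0.5614
41.2332 30.3308 17.3044 6.3562 1.0649 0.0000
45.6687 36.1519 23.6620 10.2519 2.0202 0.0000 0.0000
49.5403 41.2332 30.3308 16.0222 3.8323 0.0000 0.0000 0.0000
52.9199 45.6687 36.1519 23.6620 7.2700 0.0000 0.0000 0.0000 0.0000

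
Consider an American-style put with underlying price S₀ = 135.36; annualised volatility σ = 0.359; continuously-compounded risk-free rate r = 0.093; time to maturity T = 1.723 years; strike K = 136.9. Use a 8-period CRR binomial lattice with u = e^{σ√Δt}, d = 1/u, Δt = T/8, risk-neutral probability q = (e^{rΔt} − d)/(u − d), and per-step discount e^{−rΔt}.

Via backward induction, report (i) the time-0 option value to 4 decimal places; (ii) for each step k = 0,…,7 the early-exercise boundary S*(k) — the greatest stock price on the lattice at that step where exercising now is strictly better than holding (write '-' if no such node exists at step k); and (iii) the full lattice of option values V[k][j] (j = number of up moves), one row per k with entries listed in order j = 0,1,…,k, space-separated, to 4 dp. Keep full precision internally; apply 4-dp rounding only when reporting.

price = 17.8561
boundary = - - 97.0013 82.1148 97.0013 82.1148 97.0013 114.5867
tree:
17.8561
27.1291 9.9542
39.8987 16.3467 4.4151
54.7852 26.0302 8.0053 1.2584
67.3871 39.8987 14.1861 2.5865 0.0762
78.0551 54.7852 24.3548 5.3105 0.1615 0.0000
87.0859 67.3871 39.8987 10.8918 0.3425 0.0000 0.0000
94.7307 78.0551 54.7852 22.3133 0.7262 0.0000 0.0000 0.0000
101.2023 87.0859 67.3871 39.8987 1.5400 0.0000 0.0000 0.0000 0.0000

Δt=0.21538  u=1.18129  d=0.84653  q=0.51888  discount=0.98017
step 8 (expiry): payoffs max(K−S,0) = 101.2023 87.0859 67.3871 39.8987 1.5400 0.0000 0.0000 0.0000 0.0000
step 7: (k=7,j=0): S=42.1693, (K−S)⁺=94.7307, hold=92.0159 ⇒ V=94.7307 exercise | (k=7,j=1): S=58.8449, (K−S)⁺=78.0551, hold=75.3403 ⇒ V=78.0551 exercise | (k=7,j=2): S=82.1148, (K−S)⁺=54.7852, hold=52.0704 ⇒ V=54.7852 exercise | (k=7,j=3): S=114.5867, (K−S)⁺=22.3133, hold=19.5985 ⇒ V=22.3133 exercise | (k=7,j=4): S=159.8993, (K−S)⁺=0.0000, hold=0.7262 ⇒ V=0.7262 continue | (k=7,j=5): S=223.1307, (K−S)⁺=0.0000, hold=0.0000 ⇒ V=0.0000 continue | (k=7,j=6): S=311.3665, (K−S)⁺=0.0000, hold=0.0000 ⇒ V=0.0000 continue | (k=7,j=7): S=434.4947, (K−S)⁺=0.0000, hold=0.0000 ⇒ V=0.0000 continue  boundary S*=114.5867
step 6: (k=6,j=0): S=49.8141, (K−S)⁺=87.0859, hold=84.3711 ⇒ V=87.0859 exercise | (k=6,j=1): S=69.5129, (K−S)⁺=67.3871, hold=64.6723 ⇒ V=67.3871 exercise | (k=6,j=2): S=97.0013, (K−S)⁺=39.8987, hold=37.1839 ⇒ V=39.8987 exercise | (k=6,j=3): S=135.3600, (K−S)⁺=1.5400, hold=10.8918 ⇒ V=10.8918 continue | (k=6,j=4): S=188.8874, (K−S)⁺=0.0000, hold=0.3425 ⇒ V=0.3425 continue | (k=6,j=5): S=263.5819, (K−S)⁺=0.0000, hold=0.0000 ⇒ V=0.0000 continue | (k=6,j=6): S=367.8140, (K−S)⁺=0.0000, hold=0.0000 ⇒ V=0.0000 continue  boundary S*=97.0013
step 5: (k=5,j=0): S=58.8449, (K−S)⁺=78.0551, hold=75.3403 ⇒ V=78.0551 exercise | (k=5,j=1): S=82.1148, (K−S)⁺=54.7852, hold=52.0704 ⇒ V=54.7852 exercise | (k=5,j=2): S=114.5867, (K−S)⁺=22.3133, hold=24.3548 ⇒ V=24.3548 continue | (k=5,j=3): S=159.8993, (K−S)⁺=0.0000, hold=5.3105 ⇒ V=5.3105 continue | (k=5,j=4): S=223.1307, (K−S)⁺=0.0000, hold=0.1615 ⇒ V=0.1615 continue | (k=5,j=5): S=311.3665, (K−S)⁺=0.0000, hold=0.0000 ⇒ V=0.0000 continue  boundary S*=82.1148
step 4: (k=4,j=0): S=69.5129, (K−S)⁺=67.3871, hold=64.6723 ⇒ V=67.3871 exercise | (k=4,j=1): S=97.0013, (K−S)⁺=39.8987, hold=38.2221 ⇒ V=39.8987 exercise | (k=4,j=2): S=135.3600, (K−S)⁺=1.5400, hold=14.1861 ⇒ V=14.1861 continue | (k=4,j=3): S=188.8874, (K−S)⁺=0.0000, hold=2.5865 ⇒ V=2.5865 continue | (k=4,j=4): S=263.5819, (K−S)⁺=0.0000, hold=0.0762 ⇒ V=0.0762 continue  boundary S*=97.0013
step 3: (k=3,j=0): S=82.1148, (K−S)⁺=54.7852, hold=52.0704 ⇒ V=54.7852 exercise | (k=3,j=1): S=114.5867, (K−S)⁺=22.3133, hold=26.0302 ⇒ V=26.0302 continue | (k=3,j=2): S=159.8993, (K−S)⁺=0.0000, hold=8.0053 ⇒ V=8.0053 continue | (k=3,j=3): S=223.1307, (K−S)⁺=0.0000, hold=1.2584 ⇒ V=1.2584 continue  boundary S*=82.1148
step 2: (k=2,j=0): S=97.0013, (K−S)⁺=39.8987, hold=39.0742 ⇒ V=39.8987 exercise | (k=2,j=1): S=135.3600, (K−S)⁺=1.5400, hold=16.3467 ⇒ V=16.3467 continue | (k=2,j=2): S=188.8874, (K−S)⁺=0.0000, hold=4.4151 ⇒ V=4.4151 continue  boundary S*=97.0013
step 1: (k=1,j=0): S=114.5867, (K−S)⁺=22.3133, hold=27.1291 ⇒ V=27.1291 continue | (k=1,j=1): S=159.8993, (K−S)⁺=0.0000, hold=9.9542 ⇒ V=9.9542 continue  boundary S*=-
step 0: (k=0,j=0): S=135.3600, (K−S)⁺=1.5400, hold=17.8561 ⇒ V=17.8561 continue  boundary S*=-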